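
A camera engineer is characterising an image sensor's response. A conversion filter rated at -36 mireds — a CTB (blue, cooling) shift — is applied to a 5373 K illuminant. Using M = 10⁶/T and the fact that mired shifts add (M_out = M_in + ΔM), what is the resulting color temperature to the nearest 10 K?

M_in = 10⁶/5373 = 186.12 mireds.
M_out = 186.12 + (-36) = 150.12 mireds.
T_out = 10⁶/150.12 = 6661.5 K → 6660 K.

6660 K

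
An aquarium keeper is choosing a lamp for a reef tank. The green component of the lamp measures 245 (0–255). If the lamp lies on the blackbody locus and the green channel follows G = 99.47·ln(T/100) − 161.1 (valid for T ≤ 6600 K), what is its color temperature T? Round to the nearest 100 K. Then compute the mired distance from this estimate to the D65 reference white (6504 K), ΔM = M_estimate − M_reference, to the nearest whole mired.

ln t = (245 + 161.1) / 99.47 = 4.0826.
t = e^4.0826 = 59.302.
T = 100·t = 5930 K → 5900 K to the nearest 100 K.
M_estimate = 10⁶/5900 = 169.49; M_reference = 10⁶/6504 = 153.75.
ΔM = 169.49 − 153.75 = 15.74 → +16 mireds.

+16 mireds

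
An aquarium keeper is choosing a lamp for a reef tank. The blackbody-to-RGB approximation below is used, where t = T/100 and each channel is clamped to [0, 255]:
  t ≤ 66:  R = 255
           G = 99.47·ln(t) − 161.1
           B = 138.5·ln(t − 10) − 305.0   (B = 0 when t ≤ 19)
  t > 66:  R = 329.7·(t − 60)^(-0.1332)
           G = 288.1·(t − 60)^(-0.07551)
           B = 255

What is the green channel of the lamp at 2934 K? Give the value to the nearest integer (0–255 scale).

t = 2934/100 = 29.34; the t ≤ 66 branch applies.
G = 99.47·ln 29.34 − 161.1 = 99.47·3.3790 − 161.1 = 175.004.
Rounded: 175.

175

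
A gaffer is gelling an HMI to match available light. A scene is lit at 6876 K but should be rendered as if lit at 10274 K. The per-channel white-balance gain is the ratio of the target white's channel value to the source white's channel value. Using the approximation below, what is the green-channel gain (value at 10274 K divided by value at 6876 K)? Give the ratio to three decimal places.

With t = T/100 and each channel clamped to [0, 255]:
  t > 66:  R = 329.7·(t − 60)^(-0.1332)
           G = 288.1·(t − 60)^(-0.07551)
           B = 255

At 6876 K (t = 68.76):
  G = 288.1·(68.76 − 60)^(-0.07551) = 288.1·8.76^(-0.07551) = 288.1·0.84885 = 244.554.
At 10274 K (t = 102.74):
  G = 288.1·(102.74 − 60)^(-0.07551) = 288.1·42.74^(-0.07551) = 288.1·0.75311 = 216.970.
Gain = 216.970 / 244.554 = 0.8872 → 0.887.

0.887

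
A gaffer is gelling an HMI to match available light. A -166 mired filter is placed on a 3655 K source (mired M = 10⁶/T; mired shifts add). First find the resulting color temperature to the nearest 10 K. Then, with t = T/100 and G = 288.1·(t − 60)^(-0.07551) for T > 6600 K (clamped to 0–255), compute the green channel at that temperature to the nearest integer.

221

M_in = 10⁶/3655 = 273.60; M_out = 273.60 + (-166) = 107.60.
T_out = 10⁶/107.60 = 9293.9 K → 9290 K; t = 92.9.
G = 288.1·(92.9 − 60)^(-0.07551) = 288.1·32.9^(-0.07551) = 288.1·0.76813 = 221.299.
Rounded: 221.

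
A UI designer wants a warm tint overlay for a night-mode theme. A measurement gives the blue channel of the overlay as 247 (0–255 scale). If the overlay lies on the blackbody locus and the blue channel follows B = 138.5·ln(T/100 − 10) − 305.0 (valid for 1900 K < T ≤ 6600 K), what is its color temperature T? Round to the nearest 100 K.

6400 K

ln(t − 10) = (247 + 305.0) / 138.5 = 3.9856.
t − 10 = e^3.9856 = 53.815, so t = 63.815.
T = 100·t = 6382 K → 6400 K to the nearest 100 K.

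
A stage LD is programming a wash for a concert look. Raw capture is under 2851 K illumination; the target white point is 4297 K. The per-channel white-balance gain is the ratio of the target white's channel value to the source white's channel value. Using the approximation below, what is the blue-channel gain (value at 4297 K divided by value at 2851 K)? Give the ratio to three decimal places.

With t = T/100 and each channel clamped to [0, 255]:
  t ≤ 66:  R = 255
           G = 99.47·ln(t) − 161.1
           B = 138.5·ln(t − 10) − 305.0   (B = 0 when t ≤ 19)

1.806

At 2851 K (t = 28.51):
  B = 138.5·ln(28.51 − 10) − 305.0 = 138.5·ln 18.51 − 305.0 = 138.5·2.9183 − 305.0 = 99.186.
At 4297 K (t = 42.97):
  B = 138.5·ln(42.97 − 10) − 305.0 = 138.5·ln 32.97 − 305.0 = 138.5·3.4956 − 305.0 = 179.140.
Gain = 179.140 / 99.186 = 1.8061 → 1.806.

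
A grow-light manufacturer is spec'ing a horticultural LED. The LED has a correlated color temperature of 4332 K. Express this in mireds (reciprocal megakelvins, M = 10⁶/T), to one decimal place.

M = 10⁶ / 4332 = 230.840 → 230.8 mireds.

230.8 mireds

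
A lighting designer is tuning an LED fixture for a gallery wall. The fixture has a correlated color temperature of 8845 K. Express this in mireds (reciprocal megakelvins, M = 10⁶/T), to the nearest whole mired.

113 mireds

M = 10⁶ / 8845 = 113.058 → 113 mireds.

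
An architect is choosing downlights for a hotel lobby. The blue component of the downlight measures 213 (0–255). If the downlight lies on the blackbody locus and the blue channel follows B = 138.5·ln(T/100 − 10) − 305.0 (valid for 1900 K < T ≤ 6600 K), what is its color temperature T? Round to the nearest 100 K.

5200 K

ln(t − 10) = (213 + 305.0) / 138.5 = 3.7401.
t − 10 = e^3.7401 = 42.101, so t = 52.101.
T = 100·t = 5210 K → 5200 K to the nearest 100 K.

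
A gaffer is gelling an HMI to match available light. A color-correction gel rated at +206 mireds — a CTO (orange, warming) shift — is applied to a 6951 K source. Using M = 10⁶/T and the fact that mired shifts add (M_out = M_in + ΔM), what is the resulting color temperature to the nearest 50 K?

2850 K

M_in = 10⁶/6951 = 143.86 mireds.
M_out = 143.86 + (+206) = 349.86 mireds.
T_out = 10⁶/349.86 = 2858.3 K → 2850 K.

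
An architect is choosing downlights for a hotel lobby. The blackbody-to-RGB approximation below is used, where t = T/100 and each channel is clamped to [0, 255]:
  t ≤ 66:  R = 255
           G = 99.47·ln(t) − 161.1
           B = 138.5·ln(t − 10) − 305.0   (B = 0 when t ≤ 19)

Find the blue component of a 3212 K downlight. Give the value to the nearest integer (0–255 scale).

t = 3212/100 = 32.12; the t ≤ 66 branch applies.
B = 138.5·ln(32.12 − 10) − 305.0 = 138.5·ln 22.12 − 305.0 = 138.5·3.0965 − 305.0 = 123.863.
Rounded: 124.

124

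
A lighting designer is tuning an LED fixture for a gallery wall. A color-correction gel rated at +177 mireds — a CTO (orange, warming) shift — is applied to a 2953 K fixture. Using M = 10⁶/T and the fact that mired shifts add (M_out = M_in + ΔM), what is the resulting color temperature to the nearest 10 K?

1940 K

M_in = 10⁶/2953 = 338.64 mireds.
M_out = 338.64 + (+177) = 515.64 mireds.
T_out = 10⁶/515.64 = 1939.3 K → 1940 K.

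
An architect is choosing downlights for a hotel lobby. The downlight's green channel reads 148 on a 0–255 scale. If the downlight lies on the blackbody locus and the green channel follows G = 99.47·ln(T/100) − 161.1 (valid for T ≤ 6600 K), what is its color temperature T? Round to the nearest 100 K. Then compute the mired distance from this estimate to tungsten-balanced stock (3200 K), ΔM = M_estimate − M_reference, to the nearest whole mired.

+142 mireds

ln t = (148 + 161.1) / 99.47 = 3.1075.
t = e^3.1075 = 22.364.
T = 100·t = 2236 K → 2200 K to the nearest 100 K.
M_estimate = 10⁶/2200 = 454.55; M_reference = 10⁶/3200 = 312.50.
ΔM = 454.55 − 312.50 = 142.05 → +142 mireds.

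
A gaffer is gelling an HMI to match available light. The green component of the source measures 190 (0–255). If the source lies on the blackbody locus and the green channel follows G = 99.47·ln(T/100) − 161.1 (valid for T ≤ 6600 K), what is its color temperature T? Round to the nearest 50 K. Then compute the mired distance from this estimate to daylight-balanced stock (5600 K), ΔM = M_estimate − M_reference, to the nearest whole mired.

ln t = (190 + 161.1) / 99.47 = 3.5297.
t = e^3.5297 = 34.114.
T = 100·t = 3411 K → 3400 K to the nearest 50 K.
M_estimate = 10⁶/3400 = 294.12; M_reference = 10⁶/5600 = 178.57.
ΔM = 294.12 − 178.57 = 115.55 → +116 mireds.

+116 mireds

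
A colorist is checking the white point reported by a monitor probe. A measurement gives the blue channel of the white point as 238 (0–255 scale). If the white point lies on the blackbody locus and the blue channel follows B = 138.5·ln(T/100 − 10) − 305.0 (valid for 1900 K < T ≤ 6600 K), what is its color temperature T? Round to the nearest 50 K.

ln(t − 10) = (238 + 305.0) / 138.5 = 3.9206.
t − 10 = e^3.9206 = 50.430, so t = 60.430.
T = 100·t = 6043 K → 6050 K to the nearest 50 K.

6050 K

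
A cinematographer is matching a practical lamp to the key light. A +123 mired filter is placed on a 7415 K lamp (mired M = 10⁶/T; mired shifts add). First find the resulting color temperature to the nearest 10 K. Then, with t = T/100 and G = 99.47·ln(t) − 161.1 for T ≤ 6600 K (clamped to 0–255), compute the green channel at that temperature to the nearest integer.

M_in = 10⁶/7415 = 134.86; M_out = 134.86 + (+123) = 257.86.
T_out = 10⁶/257.86 = 3878.0 K → 3880 K; t = 38.8.
G = 99.47·ln 38.8 − 161.1 = 99.47·3.6584 − 161.1 = 202.803.
Rounded: 203.

203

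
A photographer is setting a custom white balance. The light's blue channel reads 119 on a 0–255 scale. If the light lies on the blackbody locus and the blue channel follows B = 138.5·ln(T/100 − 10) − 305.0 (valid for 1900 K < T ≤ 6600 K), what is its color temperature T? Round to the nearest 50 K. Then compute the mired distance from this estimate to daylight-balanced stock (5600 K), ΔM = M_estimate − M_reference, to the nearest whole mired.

ln(t − 10) = (119 + 305.0) / 138.5 = 3.0614.
t − 10 = e^3.0614 = 21.357, so t = 31.357.
T = 100·t = 3136 K → 3150 K to the nearest 50 K.
M_estimate = 10⁶/3150 = 317.46; M_reference = 10⁶/5600 = 178.57.
ΔM = 317.46 − 178.57 = 138.89 → +139 mireds.

+139 mireds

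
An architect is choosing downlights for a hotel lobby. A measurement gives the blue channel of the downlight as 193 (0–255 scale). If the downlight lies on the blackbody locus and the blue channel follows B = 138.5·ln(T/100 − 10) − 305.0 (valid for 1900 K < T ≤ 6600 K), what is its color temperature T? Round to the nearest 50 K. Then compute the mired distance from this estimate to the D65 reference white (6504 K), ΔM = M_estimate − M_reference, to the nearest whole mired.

ln(t − 10) = (193 + 305.0) / 138.5 = 3.5957.
t − 10 = e^3.5957 = 36.440, so t = 46.440.
T = 100·t = 4644 K → 4650 K to the nearest 50 K.
M_estimate = 10⁶/4650 = 215.05; M_reference = 10⁶/6504 = 153.75.
ΔM = 215.05 − 153.75 = 61.30 → +61 mireds.

+61 mireds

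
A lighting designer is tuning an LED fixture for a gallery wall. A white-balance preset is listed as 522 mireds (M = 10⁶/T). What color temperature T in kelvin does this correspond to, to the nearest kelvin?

1916 K

T = 10⁶ / 522 = 1915.71 K → 1916 K.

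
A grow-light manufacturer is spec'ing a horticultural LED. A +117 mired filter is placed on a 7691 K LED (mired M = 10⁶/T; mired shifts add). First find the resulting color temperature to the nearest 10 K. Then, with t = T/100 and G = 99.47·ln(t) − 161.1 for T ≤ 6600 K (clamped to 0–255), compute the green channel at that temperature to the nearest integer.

M_in = 10⁶/7691 = 130.02; M_out = 130.02 + (+117) = 247.02.
T_out = 10⁶/247.02 = 4048.2 K → 4050 K; t = 40.5.
G = 99.47·ln 40.5 − 161.1 = 99.47·3.7013 − 161.1 = 207.069.
Rounded: 207.

207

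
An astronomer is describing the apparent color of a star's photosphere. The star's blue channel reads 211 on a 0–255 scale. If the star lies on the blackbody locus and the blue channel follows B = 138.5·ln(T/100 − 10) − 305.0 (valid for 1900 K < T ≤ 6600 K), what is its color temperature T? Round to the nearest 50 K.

5150 K

ln(t − 10) = (211 + 305.0) / 138.5 = 3.7256.
t − 10 = e^3.7256 = 41.497, so t = 51.497.
T = 100·t = 5150 K → 5150 K to the nearest 50 K.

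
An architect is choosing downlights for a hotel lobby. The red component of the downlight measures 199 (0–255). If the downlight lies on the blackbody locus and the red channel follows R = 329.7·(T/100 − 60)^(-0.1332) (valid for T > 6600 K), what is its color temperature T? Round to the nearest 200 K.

10400 K

(t − 60)^(-0.1332) = 199/329.7 = 0.60358.
t − 60 = 0.60358^(1/-0.1332) = 0.60358^(-7.508) = 44.273, so t = 104.273.
T = 100·t = 10427 K → 10400 K to the nearest 200 K.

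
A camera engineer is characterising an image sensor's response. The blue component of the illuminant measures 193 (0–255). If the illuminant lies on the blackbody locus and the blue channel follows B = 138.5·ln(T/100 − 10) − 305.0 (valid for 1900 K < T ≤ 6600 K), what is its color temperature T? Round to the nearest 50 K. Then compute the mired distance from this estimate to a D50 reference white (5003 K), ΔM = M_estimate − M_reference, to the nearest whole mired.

ln(t − 10) = (193 + 305.0) / 138.5 = 3.5957.
t − 10 = e^3.5957 = 36.440, so t = 46.440.
T = 100·t = 4644 K → 4650 K to the nearest 50 K.
M_estimate = 10⁶/4650 = 215.05; M_reference = 10⁶/5003 = 199.88.
ΔM = 215.05 − 199.88 = 15.17 → +15 mireds.

+15 mireds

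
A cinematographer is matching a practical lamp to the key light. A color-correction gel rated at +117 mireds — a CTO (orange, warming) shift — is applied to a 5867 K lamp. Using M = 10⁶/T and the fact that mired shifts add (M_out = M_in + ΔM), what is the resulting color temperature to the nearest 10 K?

M_in = 10⁶/5867 = 170.44 mireds.
M_out = 170.44 + (+117) = 287.44 mireds.
T_out = 10⁶/287.44 = 3478.9 K → 3480 K.

3480 K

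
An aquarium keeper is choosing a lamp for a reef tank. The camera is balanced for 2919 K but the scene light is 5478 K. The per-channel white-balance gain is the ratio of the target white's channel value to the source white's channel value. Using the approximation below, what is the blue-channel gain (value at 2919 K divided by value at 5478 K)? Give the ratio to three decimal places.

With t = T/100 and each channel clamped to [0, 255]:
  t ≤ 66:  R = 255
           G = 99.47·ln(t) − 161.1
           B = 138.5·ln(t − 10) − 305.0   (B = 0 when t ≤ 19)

0.470

At 5478 K (t = 54.78):
  B = 138.5·ln(54.78 − 10) − 305.0 = 138.5·ln 44.78 − 305.0 = 138.5·3.8018 − 305.0 = 221.544.
At 2919 K (t = 29.19):
  B = 138.5·ln(29.19 − 10) − 305.0 = 138.5·ln 19.19 − 305.0 = 138.5·2.9544 − 305.0 = 104.183.
Gain = 104.183 / 221.544 = 0.4703 → 0.470.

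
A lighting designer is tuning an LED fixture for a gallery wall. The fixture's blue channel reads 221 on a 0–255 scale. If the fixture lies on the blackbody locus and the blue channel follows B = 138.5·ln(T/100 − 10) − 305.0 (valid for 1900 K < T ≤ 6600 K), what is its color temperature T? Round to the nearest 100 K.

ln(t − 10) = (221 + 305.0) / 138.5 = 3.7978.
t − 10 = e^3.7978 = 44.604, so t = 54.604.
T = 100·t = 5460 K → 5500 K to the nearest 100 K.

5500 K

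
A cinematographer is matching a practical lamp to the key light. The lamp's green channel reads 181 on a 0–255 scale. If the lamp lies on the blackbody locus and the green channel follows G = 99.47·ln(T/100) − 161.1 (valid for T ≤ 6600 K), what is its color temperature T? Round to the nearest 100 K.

ln t = (181 + 161.1) / 99.47 = 3.4392.
t = e^3.4392 = 31.163.
T = 100·t = 3116 K → 3100 K to the nearest 100 K.

3100 K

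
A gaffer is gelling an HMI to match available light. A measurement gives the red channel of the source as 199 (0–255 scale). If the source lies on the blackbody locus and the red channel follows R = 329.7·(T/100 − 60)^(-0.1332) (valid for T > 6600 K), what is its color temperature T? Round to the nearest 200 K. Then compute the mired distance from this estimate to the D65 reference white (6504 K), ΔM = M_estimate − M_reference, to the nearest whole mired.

(t − 60)^(-0.1332) = 199/329.7 = 0.60358.
t − 60 = 0.60358^(1/-0.1332) = 0.60358^(-7.508) = 44.273, so t = 104.273.
T = 100·t = 10427 K → 10400 K to the nearest 200 K.
M_estimate = 10⁶/10400 = 96.15; M_reference = 10⁶/6504 = 153.75.
ΔM = 96.15 − 153.75 = -57.60 → -58 mireds.

-58 mireds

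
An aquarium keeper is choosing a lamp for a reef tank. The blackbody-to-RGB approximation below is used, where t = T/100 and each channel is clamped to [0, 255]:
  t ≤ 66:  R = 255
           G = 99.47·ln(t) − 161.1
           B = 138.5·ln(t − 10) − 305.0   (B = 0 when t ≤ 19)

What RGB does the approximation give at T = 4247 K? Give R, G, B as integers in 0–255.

R=255, G=212, B=177

t = 4247/100 = 42.47; the t ≤ 66 branch applies.
R = 255 by definition for t ≤ 66.
G = 99.47·ln 42.47 − 161.1 = 99.47·3.7488 − 161.1 = 211.793.
B = 138.5·ln(42.47 − 10) − 305.0 = 138.5·ln 32.47 − 305.0 = 138.5·3.4803 − 305.0 = 177.024.
Rounded: (255, 212, 177).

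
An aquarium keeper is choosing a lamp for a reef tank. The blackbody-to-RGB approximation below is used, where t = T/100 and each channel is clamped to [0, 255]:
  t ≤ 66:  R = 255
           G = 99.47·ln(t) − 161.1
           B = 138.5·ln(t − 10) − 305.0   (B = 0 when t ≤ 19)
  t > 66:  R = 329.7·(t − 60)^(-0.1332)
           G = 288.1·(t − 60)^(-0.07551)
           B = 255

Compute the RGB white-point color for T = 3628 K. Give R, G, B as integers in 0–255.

t = 3628/100 = 36.28; the t ≤ 66 branch applies.
R = 255 by definition for t ≤ 66.
G = 99.47·ln 36.28 − 161.1 = 99.47·3.5913 − 161.1 = 196.123.
B = 138.5·ln(36.28 − 10) − 305.0 = 138.5·ln 26.28 − 305.0 = 138.5·3.2688 − 305.0 = 147.730.
Rounded: (255, 196, 148).

R=255, G=196, B=148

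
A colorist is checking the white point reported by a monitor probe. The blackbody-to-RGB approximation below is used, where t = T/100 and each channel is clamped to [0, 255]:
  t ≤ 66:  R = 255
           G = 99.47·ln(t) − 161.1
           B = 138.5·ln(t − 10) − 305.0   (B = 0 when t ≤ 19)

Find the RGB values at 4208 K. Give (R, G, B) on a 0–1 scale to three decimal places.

(1.000, 0.827, 0.688)

t = 4208/100 = 42.08; the t ≤ 66 branch applies.
R = 255 by definition for t ≤ 66.
G = 99.47·ln 42.08 − 161.1 = 99.47·3.7396 − 161.1 = 210.875.
B = 138.5·ln(42.08 − 10) − 305.0 = 138.5·ln 32.08 − 305.0 = 138.5·3.4682 − 305.0 = 175.350.
Dividing each by 255: (1.0000, 0.8270, 0.6876) → (1.000, 0.827, 0.688).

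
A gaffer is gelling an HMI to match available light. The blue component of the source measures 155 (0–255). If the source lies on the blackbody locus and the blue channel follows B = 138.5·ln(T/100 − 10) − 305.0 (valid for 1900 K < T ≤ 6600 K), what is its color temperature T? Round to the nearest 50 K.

3750 K

ln(t − 10) = (155 + 305.0) / 138.5 = 3.3213.
t − 10 = e^3.3213 = 27.696, so t = 37.696.
T = 100·t = 3770 K → 3750 K to the nearest 50 K.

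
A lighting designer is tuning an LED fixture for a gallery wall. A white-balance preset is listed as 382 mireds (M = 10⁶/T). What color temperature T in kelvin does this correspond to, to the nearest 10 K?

2620 K

T = 10⁶ / 382 = 2617.80 K → 2620 K.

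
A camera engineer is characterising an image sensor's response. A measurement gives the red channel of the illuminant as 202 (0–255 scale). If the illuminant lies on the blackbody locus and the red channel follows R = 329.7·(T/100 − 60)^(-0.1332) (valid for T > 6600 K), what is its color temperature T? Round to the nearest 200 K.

(t − 60)^(-0.1332) = 202/329.7 = 0.61268.
t − 60 = 0.61268^(1/-0.1332) = 0.61268^(-7.508) = 39.569, so t = 99.569.
T = 100·t = 9957 K → 10000 K to the nearest 200 K.

10000 K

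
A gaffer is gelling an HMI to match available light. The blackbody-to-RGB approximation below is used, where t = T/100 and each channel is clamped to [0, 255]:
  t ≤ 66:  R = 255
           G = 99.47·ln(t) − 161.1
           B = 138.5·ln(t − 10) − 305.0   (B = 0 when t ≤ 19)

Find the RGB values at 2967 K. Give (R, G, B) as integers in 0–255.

t = 2967/100 = 29.67; the t ≤ 66 branch applies.
R = 255 by definition for t ≤ 66.
G = 99.47·ln 29.67 − 161.1 = 99.47·3.3901 − 161.1 = 176.117.
B = 138.5·ln(29.67 − 10) − 305.0 = 138.5·ln 19.67 − 305.0 = 138.5·2.9791 − 305.0 = 107.605.
Rounded: (255, 176, 108).

(255, 176, 108)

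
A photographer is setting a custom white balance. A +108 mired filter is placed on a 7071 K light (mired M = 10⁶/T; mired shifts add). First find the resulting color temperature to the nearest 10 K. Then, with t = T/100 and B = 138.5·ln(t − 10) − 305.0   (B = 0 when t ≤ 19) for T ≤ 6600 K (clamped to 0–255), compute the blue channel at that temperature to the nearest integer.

167

M_in = 10⁶/7071 = 141.42; M_out = 141.42 + (+108) = 249.42.
T_out = 10⁶/249.42 = 4009.3 K → 4010 K; t = 40.1.
B = 138.5·ln(40.1 − 10) − 305.0 = 138.5·ln 30.1 − 305.0 = 138.5·3.4045 − 305.0 = 166.527.
Rounded: 167.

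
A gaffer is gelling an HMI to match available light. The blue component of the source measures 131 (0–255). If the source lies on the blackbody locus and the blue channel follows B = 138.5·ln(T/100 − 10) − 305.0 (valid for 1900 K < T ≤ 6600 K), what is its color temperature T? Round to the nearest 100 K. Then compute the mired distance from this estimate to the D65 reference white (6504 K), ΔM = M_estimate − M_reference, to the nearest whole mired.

+149 mireds

ln(t − 10) = (131 + 305.0) / 138.5 = 3.1480.
t − 10 = e^3.1480 = 23.290, so t = 33.290.
T = 100·t = 3329 K → 3300 K to the nearest 100 K.
M_estimate = 10⁶/3300 = 303.03; M_reference = 10⁶/6504 = 153.75.
ΔM = 303.03 − 153.75 = 149.28 → +149 mireds.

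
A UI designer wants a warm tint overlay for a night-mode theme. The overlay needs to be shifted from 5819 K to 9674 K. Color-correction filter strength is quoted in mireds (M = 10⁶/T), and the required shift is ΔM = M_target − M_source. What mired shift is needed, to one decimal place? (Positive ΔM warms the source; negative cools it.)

M_source = 10⁶/5819 = 171.851; M_target = 10⁶/9674 = 103.370.
ΔM = 103.370 − 171.851 = -68.481 → -68.5 mireds, a cooling shift.

-68.5 mireds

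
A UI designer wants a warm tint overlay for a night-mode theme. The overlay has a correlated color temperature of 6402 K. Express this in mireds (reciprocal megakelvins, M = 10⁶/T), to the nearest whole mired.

156 mireds

M = 10⁶ / 6402 = 156.201 → 156 mireds.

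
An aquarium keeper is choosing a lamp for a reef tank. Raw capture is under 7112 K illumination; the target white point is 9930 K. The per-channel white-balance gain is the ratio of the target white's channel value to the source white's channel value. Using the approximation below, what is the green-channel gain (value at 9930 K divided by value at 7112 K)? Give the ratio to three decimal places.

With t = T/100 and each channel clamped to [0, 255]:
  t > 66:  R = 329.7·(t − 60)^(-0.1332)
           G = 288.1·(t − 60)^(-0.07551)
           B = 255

At 7112 K (t = 71.12):
  G = 288.1·(71.12 − 60)^(-0.07551) = 288.1·11.12^(-0.07551) = 288.1·0.83370 = 240.188.
At 9930 K (t = 99.3):
  G = 288.1·(99.3 − 60)^(-0.07551) = 288.1·39.3^(-0.07551) = 288.1·0.75789 = 218.349.
Gain = 218.349 / 240.188 = 0.9091 → 0.909.

0.909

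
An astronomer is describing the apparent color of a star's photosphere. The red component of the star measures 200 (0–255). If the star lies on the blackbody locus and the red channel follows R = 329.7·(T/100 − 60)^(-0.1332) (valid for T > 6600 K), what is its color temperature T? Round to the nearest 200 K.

10200 K

(t − 60)^(-0.1332) = 200/329.7 = 0.60661.
t − 60 = 0.60661^(1/-0.1332) = 0.60661^(-7.508) = 42.638, so t = 102.638.
T = 100·t = 10264 K → 10200 K to the nearest 200 K.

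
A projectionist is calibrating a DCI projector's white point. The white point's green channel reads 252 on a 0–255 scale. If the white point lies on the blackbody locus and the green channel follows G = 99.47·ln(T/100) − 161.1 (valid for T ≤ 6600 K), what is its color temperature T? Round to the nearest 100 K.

ln t = (252 + 161.1) / 99.47 = 4.1530.
t = e^4.1530 = 63.625.
T = 100·t = 6363 K → 6400 K to the nearest 100 K.

6400 K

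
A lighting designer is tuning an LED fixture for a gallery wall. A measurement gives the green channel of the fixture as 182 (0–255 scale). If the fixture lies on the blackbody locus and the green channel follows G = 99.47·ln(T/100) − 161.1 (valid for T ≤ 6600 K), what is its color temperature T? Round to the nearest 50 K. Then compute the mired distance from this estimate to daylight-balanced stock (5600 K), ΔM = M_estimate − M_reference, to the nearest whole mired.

+139 mireds

ln t = (182 + 161.1) / 99.47 = 3.4493.
t = e^3.4493 = 31.478.
T = 100·t = 3148 K → 3150 K to the nearest 50 K.
M_estimate = 10⁶/3150 = 317.46; M_reference = 10⁶/5600 = 178.57.
ΔM = 317.46 − 178.57 = 138.89 → +139 mireds.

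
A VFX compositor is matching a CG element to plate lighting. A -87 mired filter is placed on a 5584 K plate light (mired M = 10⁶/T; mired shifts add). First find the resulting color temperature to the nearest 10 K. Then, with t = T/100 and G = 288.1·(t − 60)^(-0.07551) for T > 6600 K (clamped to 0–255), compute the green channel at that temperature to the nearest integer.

M_in = 10⁶/5584 = 179.08; M_out = 179.08 + (-87) = 92.08.
T_out = 10⁶/92.08 = 10859.8 K → 10860 K; t = 108.6.
G = 288.1·(108.6 − 60)^(-0.07551) = 288.1·48.6^(-0.07551) = 288.1·0.74583 = 214.875.
Rounded: 215.

215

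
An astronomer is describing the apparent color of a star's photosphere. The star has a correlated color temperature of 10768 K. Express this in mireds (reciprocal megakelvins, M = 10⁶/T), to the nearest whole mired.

M = 10⁶ / 10768 = 92.868 → 93 mireds.

93 mireds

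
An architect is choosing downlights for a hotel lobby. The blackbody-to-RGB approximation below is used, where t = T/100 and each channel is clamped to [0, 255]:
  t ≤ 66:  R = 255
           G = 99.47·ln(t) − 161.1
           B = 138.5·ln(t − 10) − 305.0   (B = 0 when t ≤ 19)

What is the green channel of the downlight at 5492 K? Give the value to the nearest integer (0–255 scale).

t = 5492/100 = 54.92; the t ≤ 66 branch applies.
G = 99.47·ln 54.92 − 161.1 = 99.47·4.0059 − 161.1 = 237.365.
Rounded: 237.

237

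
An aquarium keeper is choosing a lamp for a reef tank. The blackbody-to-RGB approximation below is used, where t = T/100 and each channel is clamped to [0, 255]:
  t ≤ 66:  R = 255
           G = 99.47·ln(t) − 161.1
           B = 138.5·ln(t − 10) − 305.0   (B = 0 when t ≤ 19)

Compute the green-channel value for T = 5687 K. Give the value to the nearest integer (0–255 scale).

241

t = 5687/100 = 56.87; the t ≤ 66 branch applies.
G = 99.47·ln 56.87 − 161.1 = 99.47·4.0408 − 161.1 = 240.835.
Rounded: 241.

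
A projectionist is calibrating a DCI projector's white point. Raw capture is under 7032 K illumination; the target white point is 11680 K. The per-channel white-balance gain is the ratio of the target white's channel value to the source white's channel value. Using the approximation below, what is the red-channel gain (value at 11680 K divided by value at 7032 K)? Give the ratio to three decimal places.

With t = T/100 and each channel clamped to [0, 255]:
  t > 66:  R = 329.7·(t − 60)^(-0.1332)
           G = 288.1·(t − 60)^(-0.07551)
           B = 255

At 7032 K (t = 70.32):
  R = 329.7·(70.32 − 60)^(-0.1332) = 329.7·10.32^(-0.1332) = 329.7·0.73279 = 241.600.
At 11680 K (t = 116.8):
  R = 329.7·(116.8 − 60)^(-0.1332) = 329.7·56.8^(-0.1332) = 329.7·0.58388 = 192.504.
Gain = 192.504 / 241.600 = 0.7968 → 0.797.

0.797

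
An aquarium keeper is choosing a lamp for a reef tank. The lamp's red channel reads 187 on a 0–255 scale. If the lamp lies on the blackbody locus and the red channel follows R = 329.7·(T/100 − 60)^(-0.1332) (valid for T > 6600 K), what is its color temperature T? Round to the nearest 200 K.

13000 K

(t − 60)^(-0.1332) = 187/329.7 = 0.56718.
t − 60 = 0.56718^(1/-0.1332) = 0.56718^(-7.508) = 70.620, so t = 130.620.
T = 100·t = 13062 K → 13000 K to the nearest 200 K.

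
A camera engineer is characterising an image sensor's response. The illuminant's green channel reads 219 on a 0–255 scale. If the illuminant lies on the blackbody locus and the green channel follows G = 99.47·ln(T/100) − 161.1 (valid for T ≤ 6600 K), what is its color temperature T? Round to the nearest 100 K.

4600 K

ln t = (219 + 161.1) / 99.47 = 3.8213.
t = e^3.8213 = 45.661.
T = 100·t = 4566 K → 4600 K to the nearest 100 K.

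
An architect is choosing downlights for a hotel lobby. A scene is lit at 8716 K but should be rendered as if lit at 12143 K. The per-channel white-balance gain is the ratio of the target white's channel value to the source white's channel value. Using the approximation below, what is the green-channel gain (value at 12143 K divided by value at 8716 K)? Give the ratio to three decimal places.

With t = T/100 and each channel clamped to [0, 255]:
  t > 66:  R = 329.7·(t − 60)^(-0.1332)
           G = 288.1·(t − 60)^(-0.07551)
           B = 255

0.940

At 8716 K (t = 87.16):
  G = 288.1·(87.16 − 60)^(-0.07551) = 288.1·27.16^(-0.07551) = 288.1·0.77933 = 224.526.
At 12143 K (t = 121.43):
  G = 288.1·(121.43 − 60)^(-0.07551) = 288.1·61.43^(-0.07551) = 288.1·0.73276 = 211.107.
Gain = 211.107 / 224.526 = 0.9402 → 0.940.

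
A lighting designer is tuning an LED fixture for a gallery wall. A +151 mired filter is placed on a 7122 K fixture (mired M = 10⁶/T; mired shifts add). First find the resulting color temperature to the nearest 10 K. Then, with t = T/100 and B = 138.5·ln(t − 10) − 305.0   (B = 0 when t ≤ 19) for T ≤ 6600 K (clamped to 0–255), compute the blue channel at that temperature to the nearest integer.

137

M_in = 10⁶/7122 = 140.41; M_out = 140.41 + (+151) = 291.41.
T_out = 10⁶/291.41 = 3431.6 K → 3430 K; t = 34.3.
B = 138.5·ln(34.3 − 10) − 305.0 = 138.5·ln 24.3 − 305.0 = 138.5·3.1905 − 305.0 = 136.881.
Rounded: 137.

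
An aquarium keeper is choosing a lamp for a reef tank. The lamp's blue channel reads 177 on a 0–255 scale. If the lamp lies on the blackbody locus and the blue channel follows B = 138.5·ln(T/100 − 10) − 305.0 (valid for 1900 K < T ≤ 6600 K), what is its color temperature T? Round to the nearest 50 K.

4250 K

ln(t − 10) = (177 + 305.0) / 138.5 = 3.4801.
t − 10 = e^3.4801 = 32.464, so t = 42.464.
T = 100·t = 4246 K → 4250 K to the nearest 50 K.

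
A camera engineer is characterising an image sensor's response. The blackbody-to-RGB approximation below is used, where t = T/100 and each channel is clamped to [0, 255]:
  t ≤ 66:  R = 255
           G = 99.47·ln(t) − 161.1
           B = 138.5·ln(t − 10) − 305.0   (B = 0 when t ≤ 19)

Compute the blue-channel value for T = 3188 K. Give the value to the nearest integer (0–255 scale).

t = 3188/100 = 31.88; the t ≤ 66 branch applies.
B = 138.5·ln(31.88 − 10) − 305.0 = 138.5·ln 21.88 − 305.0 = 138.5·3.0856 − 305.0 = 122.352.
Rounded: 122.

122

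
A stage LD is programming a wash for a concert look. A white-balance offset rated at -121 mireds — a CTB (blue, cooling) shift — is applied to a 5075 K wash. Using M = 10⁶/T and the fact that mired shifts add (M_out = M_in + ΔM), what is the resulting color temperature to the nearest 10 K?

13150 K

M_in = 10⁶/5075 = 197.04 mireds.
M_out = 197.04 + (-121) = 76.04 mireds.
T_out = 10⁶/76.04 = 13150.2 K → 13150 K.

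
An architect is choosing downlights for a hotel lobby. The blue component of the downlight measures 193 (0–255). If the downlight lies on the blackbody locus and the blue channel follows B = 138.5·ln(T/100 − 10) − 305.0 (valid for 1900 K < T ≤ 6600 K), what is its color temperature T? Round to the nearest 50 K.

ln(t − 10) = (193 + 305.0) / 138.5 = 3.5957.
t − 10 = e^3.5957 = 36.440, so t = 46.440.
T = 100·t = 4644 K → 4650 K to the nearest 50 K.

4650 K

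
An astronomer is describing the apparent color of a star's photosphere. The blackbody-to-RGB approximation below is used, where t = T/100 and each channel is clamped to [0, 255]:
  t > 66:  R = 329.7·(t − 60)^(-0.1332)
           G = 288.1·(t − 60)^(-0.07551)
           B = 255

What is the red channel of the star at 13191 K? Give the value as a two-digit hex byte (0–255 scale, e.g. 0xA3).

t = 13191/100 = 131.91; the t > 66 branch applies.
R = 329.7·(131.91 − 60)^(-0.1332) = 329.7·71.91^(-0.1332) = 329.7·0.56582 = 186.550.
Rounded: 187; in hex, 0xBB.

0xBB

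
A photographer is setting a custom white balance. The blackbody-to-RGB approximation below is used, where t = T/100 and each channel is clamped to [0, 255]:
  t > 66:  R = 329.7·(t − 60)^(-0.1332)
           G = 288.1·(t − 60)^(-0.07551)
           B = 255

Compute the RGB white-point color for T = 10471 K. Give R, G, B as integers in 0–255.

t = 10471/100 = 104.71; the t > 66 branch applies.
R = 329.7·(104.71 − 60)^(-0.1332) = 329.7·44.71^(-0.1332) = 329.7·0.60279 = 198.740.
G = 288.1·(104.71 − 60)^(-0.07551) = 288.1·44.71^(-0.07551) = 288.1·0.75055 = 216.233.
B = 255 by definition for t > 66.
Rounded: (199, 216, 255).

R=199, G=216, B=255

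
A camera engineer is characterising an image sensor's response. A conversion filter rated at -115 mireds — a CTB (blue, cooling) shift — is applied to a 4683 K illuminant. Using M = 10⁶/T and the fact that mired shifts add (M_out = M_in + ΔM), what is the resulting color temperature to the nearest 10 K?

M_in = 10⁶/4683 = 213.54 mireds.
M_out = 213.54 + (-115) = 98.54 mireds.
T_out = 10⁶/98.54 = 10148.3 K → 10150 K.

10150 K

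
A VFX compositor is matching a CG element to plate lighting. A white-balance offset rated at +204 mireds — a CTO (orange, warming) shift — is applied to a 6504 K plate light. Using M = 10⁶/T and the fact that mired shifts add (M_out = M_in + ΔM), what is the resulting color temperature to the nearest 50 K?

2800 K

M_in = 10⁶/6504 = 153.75 mireds.
M_out = 153.75 + (+204) = 357.75 mireds.
T_out = 10⁶/357.75 = 2795.2 K → 2800 K.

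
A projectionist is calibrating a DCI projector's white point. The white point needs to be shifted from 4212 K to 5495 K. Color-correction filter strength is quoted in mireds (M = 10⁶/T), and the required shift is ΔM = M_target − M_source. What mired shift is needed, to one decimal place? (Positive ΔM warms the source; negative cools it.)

M_source = 10⁶/4212 = 237.417; M_target = 10⁶/5495 = 181.984.
ΔM = 181.984 − 237.417 = -55.433 → -55.4 mireds, a cooling shift.

-55.4 mireds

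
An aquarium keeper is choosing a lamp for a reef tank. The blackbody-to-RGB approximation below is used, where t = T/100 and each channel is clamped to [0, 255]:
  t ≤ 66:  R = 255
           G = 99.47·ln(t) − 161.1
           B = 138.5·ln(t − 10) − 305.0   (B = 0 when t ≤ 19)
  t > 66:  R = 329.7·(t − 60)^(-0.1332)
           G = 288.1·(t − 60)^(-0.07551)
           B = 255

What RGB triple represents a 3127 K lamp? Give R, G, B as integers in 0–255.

t = 3127/100 = 31.27; the t ≤ 66 branch applies.
R = 255 by definition for t ≤ 66.
G = 99.47·ln 31.27 − 161.1 = 99.47·3.4427 − 161.1 = 181.341.
B = 138.5·ln(31.27 − 10) − 305.0 = 138.5·ln 21.27 − 305.0 = 138.5·3.0573 − 305.0 = 118.436.
Rounded: (255, 181, 118).

R=255, G=181, B=118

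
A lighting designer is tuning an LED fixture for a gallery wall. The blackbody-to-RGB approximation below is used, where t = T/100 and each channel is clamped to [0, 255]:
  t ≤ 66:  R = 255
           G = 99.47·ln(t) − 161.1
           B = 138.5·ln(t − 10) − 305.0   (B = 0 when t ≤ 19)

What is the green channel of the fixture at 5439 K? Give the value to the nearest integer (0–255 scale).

t = 5439/100 = 54.39; the t ≤ 66 branch applies.
G = 99.47·ln 54.39 − 161.1 = 99.47·3.9962 − 161.1 = 236.400.
Rounded: 236.

236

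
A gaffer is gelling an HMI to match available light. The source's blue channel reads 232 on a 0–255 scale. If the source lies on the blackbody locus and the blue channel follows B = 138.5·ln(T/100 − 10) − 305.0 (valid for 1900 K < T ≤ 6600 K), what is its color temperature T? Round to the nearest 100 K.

5800 K

ln(t − 10) = (232 + 305.0) / 138.5 = 3.8773.
t − 10 = e^3.8773 = 48.292, so t = 58.292.
T = 100·t = 5829 K → 5800 K to the nearest 100 K.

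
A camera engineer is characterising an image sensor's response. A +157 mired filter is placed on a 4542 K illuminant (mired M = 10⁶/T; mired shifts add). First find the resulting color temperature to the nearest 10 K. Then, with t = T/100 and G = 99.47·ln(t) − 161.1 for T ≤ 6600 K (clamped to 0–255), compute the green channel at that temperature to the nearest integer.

165

M_in = 10⁶/4542 = 220.17; M_out = 220.17 + (+157) = 377.17.
T_out = 10⁶/377.17 = 2651.3 K → 2650 K; t = 26.5.
G = 99.47·ln 26.5 − 161.1 = 99.47·3.2771 − 161.1 = 164.878.
Rounded: 165.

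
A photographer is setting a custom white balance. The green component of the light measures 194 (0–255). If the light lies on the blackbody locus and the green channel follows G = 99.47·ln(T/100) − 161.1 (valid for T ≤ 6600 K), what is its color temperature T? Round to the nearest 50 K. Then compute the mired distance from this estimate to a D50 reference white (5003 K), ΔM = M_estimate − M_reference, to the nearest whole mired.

ln t = (194 + 161.1) / 99.47 = 3.5699.
t = e^3.5699 = 35.514.
T = 100·t = 3551 K → 3550 K to the nearest 50 K.
M_estimate = 10⁶/3550 = 281.69; M_reference = 10⁶/5003 = 199.88.
ΔM = 281.69 − 199.88 = 81.81 → +82 mireds.

+82 mireds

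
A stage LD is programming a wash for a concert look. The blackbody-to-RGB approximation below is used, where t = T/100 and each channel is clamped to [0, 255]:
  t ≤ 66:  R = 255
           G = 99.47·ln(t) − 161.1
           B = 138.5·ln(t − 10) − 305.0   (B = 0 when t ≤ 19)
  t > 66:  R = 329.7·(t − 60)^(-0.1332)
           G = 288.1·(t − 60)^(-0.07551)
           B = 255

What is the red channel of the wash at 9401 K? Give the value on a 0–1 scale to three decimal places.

t = 9401/100 = 94.01; the t > 66 branch applies.
R = 329.7·(94.01 − 60)^(-0.1332) = 329.7·34.01^(-0.1332) = 329.7·0.62516 = 206.115.
On a 0–1 scale: 206.115/255 = 0.8083 → 0.808.

0.808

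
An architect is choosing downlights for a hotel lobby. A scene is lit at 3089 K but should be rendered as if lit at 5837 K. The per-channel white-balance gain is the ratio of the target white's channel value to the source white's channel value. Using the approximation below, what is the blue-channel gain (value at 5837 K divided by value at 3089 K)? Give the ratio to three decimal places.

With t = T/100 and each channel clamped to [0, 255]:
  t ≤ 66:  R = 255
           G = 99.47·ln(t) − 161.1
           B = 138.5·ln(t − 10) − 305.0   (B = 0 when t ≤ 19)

2.003

At 3089 K (t = 30.89):
  B = 138.5·ln(30.89 − 10) − 305.0 = 138.5·ln 20.89 − 305.0 = 138.5·3.0393 − 305.0 = 115.939.
At 5837 K (t = 58.37):
  B = 138.5·ln(58.37 − 10) − 305.0 = 138.5·ln 48.37 − 305.0 = 138.5·3.8789 − 305.0 = 232.225.
Gain = 232.225 / 115.939 = 2.0030 → 2.003.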